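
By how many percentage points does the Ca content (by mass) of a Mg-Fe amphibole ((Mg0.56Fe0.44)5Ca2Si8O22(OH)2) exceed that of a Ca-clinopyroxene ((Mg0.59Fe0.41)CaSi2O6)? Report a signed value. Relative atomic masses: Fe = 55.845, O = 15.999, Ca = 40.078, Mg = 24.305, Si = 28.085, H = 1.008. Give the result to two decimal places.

Ca in (Mg0.56Fe0.44)5Ca2Si8O22(OH)2: molar mass 881.741 g/mol; 2×40.078 = 80.156 g → 9.09 wt%.
Ca in (Mg0.59Fe0.41)CaSi2O6: molar mass 229.478 g/mol; 1×40.078 = 40.078 g → 17.46 wt%.
Difference = 9.09 − 17.46 = -8.37 percentage points.

-8.37 percentage points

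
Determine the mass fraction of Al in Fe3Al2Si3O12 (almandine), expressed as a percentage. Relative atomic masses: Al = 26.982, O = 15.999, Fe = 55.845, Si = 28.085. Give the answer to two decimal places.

10.84 wt%

Formula mass = 3×55.845 + 2×26.982 + 3×28.085 + 12×15.999 = 497.742 g/mol, of which 53.964 g is Al.
So Al makes up 53.964/497.742 = 0.1084 of the mass, i.e. 10.84%.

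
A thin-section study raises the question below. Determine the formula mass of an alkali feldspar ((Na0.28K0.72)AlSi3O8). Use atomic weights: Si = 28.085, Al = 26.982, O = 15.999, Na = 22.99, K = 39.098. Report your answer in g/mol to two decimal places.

273.82 g/mol

Na: 0.28 × 22.99 = 6.4372
K: 0.72 × 39.098 = 28.1506
Al: 1 × 26.982 = 26.9820
Si: 3 × 28.085 = 84.2550
O: 8 × 15.999 = 127.9920
Summing the contributions gives the formula mass.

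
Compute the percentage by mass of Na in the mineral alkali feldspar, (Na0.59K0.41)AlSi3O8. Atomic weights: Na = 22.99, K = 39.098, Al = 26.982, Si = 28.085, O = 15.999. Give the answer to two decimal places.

5.05 mass %

Formula mass = 0.59*22.99 + 0.41*39.098 + 1*26.982 + 3*28.085 + 8*15.999 = 268.823 g/mol, of which 13.564 g is Na.
So Na makes up 13.564/268.823 = 0.0505 of the mass, i.e. 5.05%.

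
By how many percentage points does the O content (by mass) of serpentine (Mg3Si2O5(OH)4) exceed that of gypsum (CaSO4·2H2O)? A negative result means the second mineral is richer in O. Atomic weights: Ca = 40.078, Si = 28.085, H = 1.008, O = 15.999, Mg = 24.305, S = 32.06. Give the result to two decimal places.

-3.80 percentage points

M(Mg3Si2O5(OH)4) = 277.108 g/mol, so wt% O = 143.991/277.108 × 100 = 51.96%.
M(CaSO4·2H2O) = 172.164 g/mol, so wt% O = 95.994/172.164 × 100 = 55.76%.
51.96 − 55.76 = -3.80 pp.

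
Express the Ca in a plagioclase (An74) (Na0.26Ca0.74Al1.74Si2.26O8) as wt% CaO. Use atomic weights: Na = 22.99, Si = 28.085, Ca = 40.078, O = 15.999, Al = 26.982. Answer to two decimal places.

Molar mass of Na0.26Ca0.74Al1.74Si2.26O8 = 0.26*22.99 + 0.74*40.078 + 1.74*26.982 + 2.26*28.085 + 8*15.999 = 274.048 g/mol.
Each formula unit contains 0.74 Ca, equivalent to 0.74/1 = 0.7400 mol CaO.
M(CaO) = 1×40.078 + 1×15.999 = 56.077 g/mol.
Mass of CaO per formula unit = 0.7400 × 56.077 = 41.497 g.
CaO wt% = 41.497 / 274.048 × 100 = 15.14%.

15.14 wt%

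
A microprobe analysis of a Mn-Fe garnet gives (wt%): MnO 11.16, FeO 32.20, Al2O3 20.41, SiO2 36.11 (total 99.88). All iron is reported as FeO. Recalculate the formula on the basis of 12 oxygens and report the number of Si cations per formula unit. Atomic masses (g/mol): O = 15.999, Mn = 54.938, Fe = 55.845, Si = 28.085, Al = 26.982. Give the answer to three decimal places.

2.995 Si apfu

MnO (M=70.937): mol = 0.15732; Mn = 0.15732, O = 0.15732.
FeO (M=71.844): mol = 0.44819; Fe = 0.44819, O = 0.44819.
Al2O3 (M=101.961): mol = 0.20017; Al = 0.40034, O = 0.60051.
SiO2 (M=60.083): mol = 0.60100; Si = 0.60100, O = 1.20200.
ΣO = 2.40802; factor = 12/ΣO = 4.98335.
Si apfu = 0.60100 × 4.98335 = 2.995.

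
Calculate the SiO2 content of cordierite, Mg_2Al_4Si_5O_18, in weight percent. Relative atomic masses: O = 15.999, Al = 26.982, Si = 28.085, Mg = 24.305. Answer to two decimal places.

51.36 wt%

M(Mg_2Al_4Si_5O_18) = 584.945 g/mol; M(SiO2) = 60.083 g/mol.
Moles SiO2 per formula unit = 5 Si ÷ 1 = 5.0000.
SiO2 fraction = (5.0000 × 60.083) / 584.945 = 300.415/584.945 = 0.5136.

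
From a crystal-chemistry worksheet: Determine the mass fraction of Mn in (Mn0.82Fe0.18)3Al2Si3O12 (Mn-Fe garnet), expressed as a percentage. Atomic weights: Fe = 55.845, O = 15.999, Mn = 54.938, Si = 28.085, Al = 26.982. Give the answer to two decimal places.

27.27 weight percent

Molar mass of (Mn0.82Fe0.18)3Al2Si3O12: 2.46×54.938 + 0.54×55.845 + 2×26.982 + 3×28.085 + 12×15.999 = 495.511 g/mol.
Mass of Mn per formula unit: 2.46 × 54.938 = 135.147 g.
Weight fraction Mn = 135.147 / 495.511 = 0.2727.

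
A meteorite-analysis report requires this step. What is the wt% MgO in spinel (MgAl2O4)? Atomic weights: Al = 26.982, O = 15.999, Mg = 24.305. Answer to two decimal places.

28.33 wt%

Formula mass = 142.265 g/mol.
1 Mg → 1.0000 mol MgO per formula unit; M(MgO) = 40.304, so MgO mass = 40.304 g.
40.304/142.265 × 100 = 28.33 wt%.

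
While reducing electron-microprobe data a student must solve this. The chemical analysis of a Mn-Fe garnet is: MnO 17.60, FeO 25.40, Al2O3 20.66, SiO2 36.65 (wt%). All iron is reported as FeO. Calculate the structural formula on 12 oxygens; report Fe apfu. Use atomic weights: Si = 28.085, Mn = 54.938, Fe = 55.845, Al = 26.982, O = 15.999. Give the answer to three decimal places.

MnO (M=70.937): mol = 0.24811; Mn = 0.24811, O = 0.24811.
FeO (M=71.844): mol = 0.35354; Fe = 0.35354, O = 0.35354.
Al2O3 (M=101.961): mol = 0.20263; Al = 0.40526, O = 0.60789.
SiO2 (M=60.083): mol = 0.60999; Si = 0.60999, O = 1.21998.
ΣO = 2.42952; factor = 12/ΣO = 4.93925.
Fe apfu = 0.35354 × 4.93925 = 1.746.

1.746 Fe apfu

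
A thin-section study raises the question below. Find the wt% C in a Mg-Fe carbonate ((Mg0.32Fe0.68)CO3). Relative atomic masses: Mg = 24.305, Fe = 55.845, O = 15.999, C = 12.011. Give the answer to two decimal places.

11.36 weight percent

M((Mg0.32Fe0.68)CO3) = 105.760 g/mol.
C contributes 1 × 12.011 = 12.011 g per mole.
12.011/105.760 = 0.1136 → 11.36%.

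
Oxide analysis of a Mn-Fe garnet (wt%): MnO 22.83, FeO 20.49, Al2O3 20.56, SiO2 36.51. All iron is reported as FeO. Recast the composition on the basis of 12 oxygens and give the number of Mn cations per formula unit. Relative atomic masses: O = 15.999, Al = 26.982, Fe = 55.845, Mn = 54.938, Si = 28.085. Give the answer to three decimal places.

1.591 Mn apfu

22.83 wt% MnO ÷ 70.937 g/mol = 0.32183 mol, giving 0.32183 Mn and 0.32183 O.
20.49 wt% FeO ÷ 71.844 g/mol = 0.28520 mol, giving 0.28520 Fe and 0.28520 O.
20.56 wt% Al2O3 ÷ 101.961 g/mol = 0.20165 mol, giving 0.40330 Al and 0.60495 O.
36.51 wt% SiO2 ÷ 60.083 g/mol = 0.60766 mol, giving 0.60766 Si and 1.21532 O.
Oxygen sums to 2.42730; scaling by 12/2.42730 = 4.94376 puts the formula on 12 O.
Mn: 0.32183 × 4.94376 = 1.591 atoms per formula unit.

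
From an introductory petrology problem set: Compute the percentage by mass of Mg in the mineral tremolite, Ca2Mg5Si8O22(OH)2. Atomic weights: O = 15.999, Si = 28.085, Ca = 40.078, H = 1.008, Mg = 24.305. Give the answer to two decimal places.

Formula mass = 2·40.078 + 5·24.305 + 8·28.085 + 24·15.999 + 2·1.008 = 812.353 g/mol, of which 121.525 g is Mg.
So Mg makes up 121.525/812.353 = 0.1496 of the mass, i.e. 14.96%.

14.96 mass %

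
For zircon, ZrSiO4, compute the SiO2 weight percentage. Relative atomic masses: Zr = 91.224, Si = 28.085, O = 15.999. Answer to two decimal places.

32.78 wt%

M(ZrSiO4) = 183.305 g/mol; M(SiO2) = 60.083 g/mol.
Moles SiO2 per formula unit = 1 Si ÷ 1 = 1.0000.
SiO2 fraction = (1.0000 × 60.083) / 183.305 = 60.083/183.305 = 0.3278.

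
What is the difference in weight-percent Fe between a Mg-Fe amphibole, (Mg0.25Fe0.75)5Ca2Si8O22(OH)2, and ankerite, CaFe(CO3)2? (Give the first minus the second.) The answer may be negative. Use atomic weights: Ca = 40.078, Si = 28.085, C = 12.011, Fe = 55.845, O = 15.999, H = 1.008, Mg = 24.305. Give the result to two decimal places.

-3.36 percentage points

First mineral: 209.419 g Fe in 930.628 g formula = 22.50 wt% Fe.
Second mineral: 55.845 g Fe in 215.939 g formula = 25.86 wt% Fe.
22.50% − 25.86% gives a difference of -3.36 percentage points.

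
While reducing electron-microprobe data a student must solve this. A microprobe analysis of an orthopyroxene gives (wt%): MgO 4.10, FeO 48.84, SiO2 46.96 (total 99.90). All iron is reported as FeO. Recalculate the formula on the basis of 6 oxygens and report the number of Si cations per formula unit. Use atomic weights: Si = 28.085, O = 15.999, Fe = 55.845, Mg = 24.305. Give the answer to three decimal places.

2.000 Si apfu

MgO (M=40.304): mol = 0.10173; Mg = 0.10173, O = 0.10173.
FeO (M=71.844): mol = 0.67981; Fe = 0.67981, O = 0.67981.
SiO2 (M=60.083): mol = 0.78159; Si = 0.78159, O = 1.56318.
ΣO = 2.34472; factor = 6/ΣO = 2.55894.
Si apfu = 0.78159 × 2.55894 = 2.000.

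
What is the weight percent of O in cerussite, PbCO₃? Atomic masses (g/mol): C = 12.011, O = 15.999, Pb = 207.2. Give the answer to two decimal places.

Molar mass of PbCO₃: 1*207.2 + 1*12.011 + 3*15.999 = 267.208 g/mol.
Mass of O per formula unit: 3 × 15.999 = 47.997 g.
Weight fraction O = 47.997 / 267.208 = 0.1796.

17.96 weight percent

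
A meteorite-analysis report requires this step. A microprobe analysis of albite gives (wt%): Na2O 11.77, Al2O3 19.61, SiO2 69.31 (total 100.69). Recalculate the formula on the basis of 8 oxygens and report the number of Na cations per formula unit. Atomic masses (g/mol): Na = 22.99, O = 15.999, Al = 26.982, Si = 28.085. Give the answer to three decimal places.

11.77 wt% Na2O ÷ 61.979 g/mol = 0.18990 mol, giving 0.37980 Na and 0.18990 O.
19.61 wt% Al2O3 ÷ 101.961 g/mol = 0.19233 mol, giving 0.38466 Al and 0.57699 O.
69.31 wt% SiO2 ÷ 60.083 g/mol = 1.15357 mol, giving 1.15357 Si and 2.30714 O.
Oxygen sums to 3.07403; scaling by 8/3.07403 = 2.60245 puts the formula on 8 O.
Na: 0.37980 × 2.60245 = 0.988 atoms per formula unit.

0.988 Na apfu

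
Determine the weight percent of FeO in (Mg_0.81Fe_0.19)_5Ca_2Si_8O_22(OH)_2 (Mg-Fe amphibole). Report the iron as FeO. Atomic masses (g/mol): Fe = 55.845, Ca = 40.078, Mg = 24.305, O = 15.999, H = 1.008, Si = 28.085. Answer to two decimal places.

8.10 wt%

Molar mass of (Mg_0.81Fe_0.19)_5Ca_2Si_8O_22(OH)_2 = 4.05*24.305 + 0.95*55.845 + 2*40.078 + 8*28.085 + 24*15.999 + 2*1.008 = 842.316 g/mol.
Each formula unit contains 0.95 Fe, equivalent to 0.95/1 = 0.9500 mol FeO.
M(FeO) = 1×55.845 + 1×15.999 = 71.844 g/mol.
Mass of FeO per formula unit = 0.9500 × 71.844 = 68.252 g.
FeO wt% = 68.252 / 842.316 × 100 = 8.10%.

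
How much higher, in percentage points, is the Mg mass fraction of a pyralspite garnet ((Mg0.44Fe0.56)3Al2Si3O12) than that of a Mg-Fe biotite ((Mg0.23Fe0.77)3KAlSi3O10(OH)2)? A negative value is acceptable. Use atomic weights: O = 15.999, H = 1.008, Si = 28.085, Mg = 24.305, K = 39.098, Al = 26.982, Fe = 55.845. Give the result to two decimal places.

3.61 percentage points

First mineral: 32.083 g Mg in 456.109 g formula = 7.03 wt% Mg.
Second mineral: 16.770 g Mg in 490.111 g formula = 3.42 wt% Mg.
7.03% − 3.42% gives a difference of 3.61 percentage points.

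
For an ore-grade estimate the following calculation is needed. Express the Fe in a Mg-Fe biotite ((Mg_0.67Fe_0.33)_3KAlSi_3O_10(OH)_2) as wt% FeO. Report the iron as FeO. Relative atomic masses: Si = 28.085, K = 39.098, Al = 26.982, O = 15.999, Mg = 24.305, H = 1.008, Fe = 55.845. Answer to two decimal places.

M((Mg_0.67Fe_0.33)_3KAlSi_3O_10(OH)_2) = 448.479 g/mol; M(FeO) = 71.844 g/mol.
Moles FeO per formula unit = 0.99 Fe ÷ 1 = 0.9900.
FeO fraction = (0.9900 × 71.844) / 448.479 = 71.126/448.479 = 0.1586.

15.86 wt%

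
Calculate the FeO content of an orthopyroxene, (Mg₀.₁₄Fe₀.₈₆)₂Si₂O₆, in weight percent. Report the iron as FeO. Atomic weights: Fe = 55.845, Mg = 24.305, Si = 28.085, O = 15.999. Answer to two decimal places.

48.46 wt%

Molar mass of (Mg₀.₁₄Fe₀.₈₆)₂Si₂O₆ = 0.28×24.305 + 1.72×55.845 + 2×28.085 + 6×15.999 = 255.023 g/mol.
Each formula unit contains 1.72 Fe, equivalent to 1.72/1 = 1.7200 mol FeO.
M(FeO) = 1×55.845 + 1×15.999 = 71.844 g/mol.
Mass of FeO per formula unit = 1.7200 × 71.844 = 123.572 g.
FeO wt% = 123.572 / 255.023 × 100 = 48.46%.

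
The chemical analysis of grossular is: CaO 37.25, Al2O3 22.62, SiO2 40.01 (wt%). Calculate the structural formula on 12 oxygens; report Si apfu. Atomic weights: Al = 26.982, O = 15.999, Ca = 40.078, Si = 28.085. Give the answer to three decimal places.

CaO: 37.25/56.077 = 0.66427 mol → 0.66427 mol Ca, 0.66427 mol O.
Al2O3: 22.62/101.961 = 0.22185 mol → 0.44370 mol Al, 0.66555 mol O.
SiO2: 40.01/60.083 = 0.66591 mol → 0.66591 mol Si, 1.33182 mol O.
Total oxygen = 2.66164 mol. Normalization factor = 12/2.66164 = 4.50850.
Si per 12 O = 0.66591 × 4.50850 = 3.002.

3.002 Si apfu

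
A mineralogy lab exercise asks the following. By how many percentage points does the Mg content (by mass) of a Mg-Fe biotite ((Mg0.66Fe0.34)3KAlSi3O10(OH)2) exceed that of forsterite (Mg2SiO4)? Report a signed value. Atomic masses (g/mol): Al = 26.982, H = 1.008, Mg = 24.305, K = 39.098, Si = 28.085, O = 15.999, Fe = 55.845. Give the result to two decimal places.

Mg in (Mg0.66Fe0.34)3KAlSi3O10(OH)2: molar mass 449.425 g/mol; 1.98×24.305 = 48.124 g → 10.71 wt%.
Mg in Mg2SiO4: molar mass 140.691 g/mol; 2×24.305 = 48.610 g → 34.55 wt%.
Difference = 10.71 − 34.55 = -23.84 percentage points.

-23.84 percentage points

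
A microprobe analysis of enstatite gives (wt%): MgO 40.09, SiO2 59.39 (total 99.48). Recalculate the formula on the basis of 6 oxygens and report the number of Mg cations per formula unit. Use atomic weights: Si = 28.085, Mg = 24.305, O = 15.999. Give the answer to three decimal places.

2.008 Mg apfu

40.09 wt% MgO ÷ 40.304 g/mol = 0.99469 mol, giving 0.99469 Mg and 0.99469 O.
59.39 wt% SiO2 ÷ 60.083 g/mol = 0.98847 mol, giving 0.98847 Si and 1.97694 O.
Oxygen sums to 2.97163; scaling by 6/2.97163 = 2.01909 puts the formula on 6 O.
Mg: 0.99469 × 2.01909 = 2.008 atoms per formula unit.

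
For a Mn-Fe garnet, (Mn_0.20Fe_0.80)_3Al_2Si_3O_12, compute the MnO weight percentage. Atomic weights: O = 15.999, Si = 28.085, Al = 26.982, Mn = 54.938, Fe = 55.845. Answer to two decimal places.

8.56 wt%

M((Mn_0.20Fe_0.80)_3Al_2Si_3O_12) = 497.198 g/mol; M(MnO) = 70.937 g/mol.
Moles MnO per formula unit = 0.60 Mn ÷ 1 = 0.6000.
MnO fraction = (0.6000 × 70.937) / 497.198 = 42.562/497.198 = 0.0856.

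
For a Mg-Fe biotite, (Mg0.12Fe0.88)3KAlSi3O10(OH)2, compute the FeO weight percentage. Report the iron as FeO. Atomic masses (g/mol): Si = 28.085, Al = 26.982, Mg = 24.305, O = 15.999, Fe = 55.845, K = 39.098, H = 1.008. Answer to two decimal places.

Molar mass of (Mg0.12Fe0.88)3KAlSi3O10(OH)2 = 0.36*24.305 + 2.64*55.845 + 1*39.098 + 1*26.982 + 3*28.085 + 12*15.999 + 2*1.008 = 500.520 g/mol.
Each formula unit contains 2.64 Fe, equivalent to 2.64/1 = 2.6400 mol FeO.
M(FeO) = 1×55.845 + 1×15.999 = 71.844 g/mol.
Mass of FeO per formula unit = 2.6400 × 71.844 = 189.668 g.
FeO wt% = 189.668 / 500.520 × 100 = 37.89%.

37.89 wt%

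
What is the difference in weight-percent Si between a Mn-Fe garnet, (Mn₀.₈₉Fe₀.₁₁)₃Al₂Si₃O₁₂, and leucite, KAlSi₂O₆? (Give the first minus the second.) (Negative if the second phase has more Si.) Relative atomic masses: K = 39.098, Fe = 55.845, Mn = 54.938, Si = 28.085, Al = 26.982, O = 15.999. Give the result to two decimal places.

-8.73 percentage points

M((Mn₀.₈₉Fe₀.₁₁)₃Al₂Si₃O₁₂) = 495.320 g/mol, so wt% Si = 84.255/495.320 × 100 = 17.01%.
M(KAlSi₂O₆) = 218.244 g/mol, so wt% Si = 56.170/218.244 × 100 = 25.74%.
17.01 − 25.74 = -8.73 pp.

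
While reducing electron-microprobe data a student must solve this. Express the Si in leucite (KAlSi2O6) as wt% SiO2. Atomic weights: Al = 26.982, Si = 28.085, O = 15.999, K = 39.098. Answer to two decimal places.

55.06 wt%

Molar mass of KAlSi2O6 = 1×39.098 + 1×26.982 + 2×28.085 + 6×15.999 = 218.244 g/mol.
Each formula unit contains 2 Si, equivalent to 2/1 = 2.0000 mol SiO2.
M(SiO2) = 1×28.085 + 2×15.999 = 60.083 g/mol.
Mass of SiO2 per formula unit = 2.0000 × 60.083 = 120.166 g.
SiO2 wt% = 120.166 / 218.244 × 100 = 55.06%.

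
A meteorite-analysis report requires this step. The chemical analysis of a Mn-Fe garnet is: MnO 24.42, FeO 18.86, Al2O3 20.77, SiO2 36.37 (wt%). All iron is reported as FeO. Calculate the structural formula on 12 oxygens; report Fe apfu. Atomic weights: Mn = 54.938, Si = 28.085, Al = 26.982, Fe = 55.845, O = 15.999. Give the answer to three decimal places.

MnO (M=70.937): mol = 0.34425; Mn = 0.34425, O = 0.34425.
FeO (M=71.844): mol = 0.26251; Fe = 0.26251, O = 0.26251.
Al2O3 (M=101.961): mol = 0.20371; Al = 0.40742, O = 0.61113.
SiO2 (M=60.083): mol = 0.60533; Si = 0.60533, O = 1.21066.
ΣO = 2.42855; factor = 12/ΣO = 4.94122.
Fe apfu = 0.26251 × 4.94122 = 1.297.

1.297 Fe apfu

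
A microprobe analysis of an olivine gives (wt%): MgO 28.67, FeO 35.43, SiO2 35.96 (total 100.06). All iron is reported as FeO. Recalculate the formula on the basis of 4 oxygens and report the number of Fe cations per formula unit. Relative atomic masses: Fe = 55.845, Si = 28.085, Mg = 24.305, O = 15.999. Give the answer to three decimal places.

0.821 Fe apfu

28.67 wt% MgO ÷ 40.304 g/mol = 0.71134 mol, giving 0.71134 Mg and 0.71134 O.
35.43 wt% FeO ÷ 71.844 g/mol = 0.49315 mol, giving 0.49315 Fe and 0.49315 O.
35.96 wt% SiO2 ÷ 60.083 g/mol = 0.59851 mol, giving 0.59851 Si and 1.19702 O.
Oxygen sums to 2.40151; scaling by 4/2.40151 = 1.66562 puts the formula on 4 O.
Fe: 0.49315 × 1.66562 = 0.821 atoms per formula unit.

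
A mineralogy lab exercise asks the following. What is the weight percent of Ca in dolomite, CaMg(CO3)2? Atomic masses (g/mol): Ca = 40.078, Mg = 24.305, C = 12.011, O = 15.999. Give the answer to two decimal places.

Molar mass of CaMg(CO3)2: 1*40.078 + 1*24.305 + 2*12.011 + 6*15.999 = 184.399 g/mol.
Mass of Ca per formula unit: 1 × 40.078 = 40.078 g.
Weight fraction Ca = 40.078 / 184.399 = 0.2173.

21.73 wt%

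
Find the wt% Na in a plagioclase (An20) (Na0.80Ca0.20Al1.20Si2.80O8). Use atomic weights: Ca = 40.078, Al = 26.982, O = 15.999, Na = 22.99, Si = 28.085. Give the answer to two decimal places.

6.93 mass %

Molar mass of Na0.80Ca0.20Al1.20Si2.80O8: 0.80*22.99 + 0.20*40.078 + 1.20*26.982 + 2.80*28.085 + 8*15.999 = 265.416 g/mol.
Mass of Na per formula unit: 0.80 × 22.99 = 18.392 g.
Weight fraction Na = 18.392 / 265.416 = 0.0693.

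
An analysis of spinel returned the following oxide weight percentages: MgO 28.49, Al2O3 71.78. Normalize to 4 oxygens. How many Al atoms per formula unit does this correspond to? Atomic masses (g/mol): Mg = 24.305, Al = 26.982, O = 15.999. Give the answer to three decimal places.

MgO (M=40.304): mol = 0.70688; Mg = 0.70688, O = 0.70688.
Al2O3 (M=101.961): mol = 0.70399; Al = 1.40798, O = 2.11197.
ΣO = 2.81885; factor = 4/ΣO = 1.41902.
Al apfu = 1.40798 × 1.41902 = 1.998.

1.998 Al apfu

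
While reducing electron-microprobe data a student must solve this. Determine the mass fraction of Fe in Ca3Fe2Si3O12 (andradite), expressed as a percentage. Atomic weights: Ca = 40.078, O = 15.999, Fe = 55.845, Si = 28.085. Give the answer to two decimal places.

Molar mass of Ca3Fe2Si3O12: 3×40.078 + 2×55.845 + 3×28.085 + 12×15.999 = 508.167 g/mol.
Mass of Fe per formula unit: 2 × 55.845 = 111.690 g.
Weight fraction Fe = 111.690 / 508.167 = 0.2198.

21.98 wt%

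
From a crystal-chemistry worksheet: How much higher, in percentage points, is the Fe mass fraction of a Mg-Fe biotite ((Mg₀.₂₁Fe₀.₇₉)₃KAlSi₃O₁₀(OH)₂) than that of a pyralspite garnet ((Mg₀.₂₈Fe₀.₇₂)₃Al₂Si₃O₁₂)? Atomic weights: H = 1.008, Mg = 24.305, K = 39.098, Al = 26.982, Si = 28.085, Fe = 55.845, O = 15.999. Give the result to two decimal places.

1.30 percentage points

Fe in (Mg₀.₂₁Fe₀.₇₉)₃KAlSi₃O₁₀(OH)₂: molar mass 492.004 g/mol; 2.37×55.845 = 132.353 g → 26.90 wt%.
Fe in (Mg₀.₂₈Fe₀.₇₂)₃Al₂Si₃O₁₂: molar mass 471.248 g/mol; 2.16×55.845 = 120.625 g → 25.60 wt%.
Difference = 26.90 − 25.60 = 1.30 percentage points.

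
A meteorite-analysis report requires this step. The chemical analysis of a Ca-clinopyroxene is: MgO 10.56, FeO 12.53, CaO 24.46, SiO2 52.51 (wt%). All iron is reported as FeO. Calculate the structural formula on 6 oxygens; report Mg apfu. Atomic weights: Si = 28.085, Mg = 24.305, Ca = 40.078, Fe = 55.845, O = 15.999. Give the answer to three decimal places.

0.600 Mg apfu

MgO (M=40.304): mol = 0.26201; Mg = 0.26201, O = 0.26201.
FeO (M=71.844): mol = 0.17441; Fe = 0.17441, O = 0.17441.
CaO (M=56.077): mol = 0.43619; Ca = 0.43619, O = 0.43619.
SiO2 (M=60.083): mol = 0.87396; Si = 0.87396, O = 1.74792.
ΣO = 2.62053; factor = 6/ΣO = 2.28961.
Mg apfu = 0.26201 × 2.28961 = 0.600.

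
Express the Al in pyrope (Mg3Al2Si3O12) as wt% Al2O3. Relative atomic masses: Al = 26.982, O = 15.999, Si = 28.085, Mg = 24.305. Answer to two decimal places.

25.29 wt%

M(Mg3Al2Si3O12) = 403.122 g/mol; M(Al2O3) = 101.961 g/mol.
Moles Al2O3 per formula unit = 2 Al ÷ 2 = 1.0000.
Al2O3 fraction = (1.0000 × 101.961) / 403.122 = 101.961/403.122 = 0.2529.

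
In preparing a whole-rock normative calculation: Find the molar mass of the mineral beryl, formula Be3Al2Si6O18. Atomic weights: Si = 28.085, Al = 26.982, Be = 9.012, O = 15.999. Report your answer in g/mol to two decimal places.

537.49 g/mol

The formula mass is the sum 3*9.012 + 2*26.982 + 6*28.085 + 18*15.999.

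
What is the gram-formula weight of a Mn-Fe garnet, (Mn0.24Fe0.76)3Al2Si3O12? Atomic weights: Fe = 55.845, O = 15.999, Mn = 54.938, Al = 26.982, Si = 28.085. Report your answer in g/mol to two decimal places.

497.09 g/mol

Mn: 0.72 × 54.938 = 39.5554
Fe: 2.28 × 55.845 = 127.3266
Al: 2 × 26.982 = 53.9640
Si: 3 × 28.085 = 84.2550
O: 12 × 15.999 = 191.9880
Summing the contributions gives the formula mass.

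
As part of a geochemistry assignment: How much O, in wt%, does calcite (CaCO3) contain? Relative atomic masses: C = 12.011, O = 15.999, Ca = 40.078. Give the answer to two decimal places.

M(CaCO3) = 100.086 g/mol.
O contributes 3 × 15.999 = 47.997 g per mole.
47.997/100.086 = 0.4796 → 47.96%.

47.96 wt%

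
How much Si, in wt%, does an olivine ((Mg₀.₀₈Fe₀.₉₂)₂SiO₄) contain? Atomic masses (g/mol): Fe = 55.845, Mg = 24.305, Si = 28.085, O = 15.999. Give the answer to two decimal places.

Formula mass = 0.16×24.305 + 1.84×55.845 + 1×28.085 + 4×15.999 = 198.725 g/mol, of which 28.085 g is Si.
So Si makes up 28.085/198.725 = 0.1413 of the mass, i.e. 14.13%.

14.13 wt%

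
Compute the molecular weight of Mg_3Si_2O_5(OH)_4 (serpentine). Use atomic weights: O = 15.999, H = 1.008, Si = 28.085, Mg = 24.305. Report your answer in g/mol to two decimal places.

Mg: 3 × 24.305 = 72.9150
Si: 2 × 28.085 = 56.1700
O: 9 × 15.999 = 143.9910
H: 4 × 1.008 = 4.0320
Summing the contributions gives the formula mass.

277.11 g/mol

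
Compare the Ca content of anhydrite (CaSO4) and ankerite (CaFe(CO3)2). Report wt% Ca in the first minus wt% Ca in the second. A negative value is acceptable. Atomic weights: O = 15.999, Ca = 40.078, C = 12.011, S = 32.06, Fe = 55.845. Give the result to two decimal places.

First mineral: 40.078 g Ca in 136.134 g formula = 29.44 wt% Ca.
Second mineral: 40.078 g Ca in 215.939 g formula = 18.56 wt% Ca.
29.44% − 18.56% gives a difference of 10.88 percentage points.

10.88 percentage points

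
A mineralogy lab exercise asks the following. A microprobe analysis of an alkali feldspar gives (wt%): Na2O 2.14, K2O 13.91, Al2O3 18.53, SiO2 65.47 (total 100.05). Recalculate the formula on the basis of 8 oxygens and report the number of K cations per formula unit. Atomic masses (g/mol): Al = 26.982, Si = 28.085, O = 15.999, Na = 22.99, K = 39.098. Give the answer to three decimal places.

Na2O (M=61.979): mol = 0.03453; Na = 0.06906, O = 0.03453.
K2O (M=94.195): mol = 0.14767; K = 0.29534, O = 0.14767.
Al2O3 (M=101.961): mol = 0.18174; Al = 0.36348, O = 0.54522.
SiO2 (M=60.083): mol = 1.08966; Si = 1.08966, O = 2.17932.
ΣO = 2.90674; factor = 8/ΣO = 2.75222.
K apfu = 0.29534 × 2.75222 = 0.813.

0.813 K apfu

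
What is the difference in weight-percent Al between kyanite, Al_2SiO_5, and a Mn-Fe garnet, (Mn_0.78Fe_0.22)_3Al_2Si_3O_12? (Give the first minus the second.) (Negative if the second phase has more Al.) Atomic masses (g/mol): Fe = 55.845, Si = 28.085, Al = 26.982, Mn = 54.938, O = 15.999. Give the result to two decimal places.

22.41 percentage points

Al in Al_2SiO_5: molar mass 162.044 g/mol; 2×26.982 = 53.964 g → 33.30 wt%.
Al in (Mn_0.78Fe_0.22)_3Al_2Si_3O_12: molar mass 495.620 g/mol; 2×26.982 = 53.964 g → 10.89 wt%.
Difference = 33.30 − 10.89 = 22.41 percentage points.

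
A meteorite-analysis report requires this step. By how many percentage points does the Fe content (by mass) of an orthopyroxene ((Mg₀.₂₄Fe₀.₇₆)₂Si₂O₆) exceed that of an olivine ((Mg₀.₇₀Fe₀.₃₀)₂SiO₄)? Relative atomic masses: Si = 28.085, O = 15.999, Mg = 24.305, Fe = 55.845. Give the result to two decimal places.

13.14 percentage points

First mineral: 84.884 g Fe in 248.715 g formula = 34.13 wt% Fe.
Second mineral: 33.507 g Fe in 159.615 g formula = 20.99 wt% Fe.
34.13% − 20.99% gives a difference of 13.14 percentage points.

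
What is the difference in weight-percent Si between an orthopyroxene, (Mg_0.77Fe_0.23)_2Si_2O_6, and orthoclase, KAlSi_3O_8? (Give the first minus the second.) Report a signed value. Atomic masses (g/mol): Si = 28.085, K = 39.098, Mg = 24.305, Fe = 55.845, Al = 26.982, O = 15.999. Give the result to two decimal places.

-4.18 percentage points

M((Mg_0.77Fe_0.23)_2Si_2O_6) = 215.282 g/mol, so wt% Si = 56.170/215.282 × 100 = 26.09%.
M(KAlSi_3O_8) = 278.327 g/mol, so wt% Si = 84.255/278.327 × 100 = 30.27%.
26.09 − 30.27 = -4.18 pp.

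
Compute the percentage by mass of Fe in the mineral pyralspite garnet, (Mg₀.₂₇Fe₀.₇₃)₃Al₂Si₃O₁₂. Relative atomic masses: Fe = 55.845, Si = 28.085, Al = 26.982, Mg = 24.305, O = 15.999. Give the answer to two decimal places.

25.90 mass %

Formula mass = 0.81·24.305 + 2.19·55.845 + 2·26.982 + 3·28.085 + 12·15.999 = 472.195 g/mol, of which 122.301 g is Fe.
So Fe makes up 122.301/472.195 = 0.2590 of the mass, i.e. 25.90%.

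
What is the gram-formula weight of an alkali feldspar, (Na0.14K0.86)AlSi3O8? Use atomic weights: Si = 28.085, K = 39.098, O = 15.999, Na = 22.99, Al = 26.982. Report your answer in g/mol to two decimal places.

276.07 g/mol

M = 0.14*22.99 + 0.86*39.098 + 1*26.982 + 3*28.085 + 8*15.999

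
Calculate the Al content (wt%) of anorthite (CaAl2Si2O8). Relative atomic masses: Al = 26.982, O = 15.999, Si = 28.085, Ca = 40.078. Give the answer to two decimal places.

M(CaAl2Si2O8) = 278.204 g/mol.
Al contributes 2 × 26.982 = 53.964 g per mole.
53.964/278.204 = 0.1940 → 19.40%.

19.40 wt%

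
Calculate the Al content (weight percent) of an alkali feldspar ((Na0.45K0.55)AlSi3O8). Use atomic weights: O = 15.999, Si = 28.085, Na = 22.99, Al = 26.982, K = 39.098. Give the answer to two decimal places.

M((Na0.45K0.55)AlSi3O8) = 271.078 g/mol.
Al contributes 1 × 26.982 = 26.982 g per mole.
26.982/271.078 = 0.0995 → 9.95%.

9.95 weight percent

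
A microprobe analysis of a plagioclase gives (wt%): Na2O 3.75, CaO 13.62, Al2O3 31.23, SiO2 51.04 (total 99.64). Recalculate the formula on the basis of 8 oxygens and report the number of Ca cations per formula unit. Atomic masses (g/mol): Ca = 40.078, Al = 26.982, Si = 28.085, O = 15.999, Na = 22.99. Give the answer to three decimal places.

0.665 Ca apfu

3.75 wt% Na2O ÷ 61.979 g/mol = 0.06050 mol, giving 0.12100 Na and 0.06050 O.
13.62 wt% CaO ÷ 56.077 g/mol = 0.24288 mol, giving 0.24288 Ca and 0.24288 O.
31.23 wt% Al2O3 ÷ 101.961 g/mol = 0.30629 mol, giving 0.61258 Al and 0.91887 O.
51.04 wt% SiO2 ÷ 60.083 g/mol = 0.84949 mol, giving 0.84949 Si and 1.69898 O.
Oxygen sums to 2.92123; scaling by 8/2.92123 = 2.73857 puts the formula on 8 O.
Ca: 0.24288 × 2.73857 = 0.665 atoms per formula unit.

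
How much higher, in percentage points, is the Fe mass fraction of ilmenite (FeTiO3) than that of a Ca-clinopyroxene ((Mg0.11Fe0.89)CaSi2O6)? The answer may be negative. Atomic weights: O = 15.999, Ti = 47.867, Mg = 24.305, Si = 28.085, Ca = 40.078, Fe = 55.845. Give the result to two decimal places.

M(FeTiO3) = 151.709 g/mol, so wt% Fe = 55.845/151.709 × 100 = 36.81%.
M((Mg0.11Fe0.89)CaSi2O6) = 244.618 g/mol, so wt% Fe = 49.702/244.618 × 100 = 20.32%.
36.81 − 20.32 = 16.49 pp.

16.49 percentage points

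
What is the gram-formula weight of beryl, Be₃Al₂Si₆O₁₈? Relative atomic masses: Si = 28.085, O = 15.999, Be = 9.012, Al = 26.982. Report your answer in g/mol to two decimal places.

The formula mass is the sum 3(9.012) + 2(26.982) + 6(28.085) + 18(15.999).

537.49 g/mol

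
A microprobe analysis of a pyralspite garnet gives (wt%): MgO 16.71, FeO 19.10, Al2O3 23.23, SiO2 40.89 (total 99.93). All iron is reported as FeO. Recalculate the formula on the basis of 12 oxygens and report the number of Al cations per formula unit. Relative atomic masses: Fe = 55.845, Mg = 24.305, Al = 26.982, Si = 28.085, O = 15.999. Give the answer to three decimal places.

2.007 Al apfu

MgO (M=40.304): mol = 0.41460; Mg = 0.41460, O = 0.41460.
FeO (M=71.844): mol = 0.26585; Fe = 0.26585, O = 0.26585.
Al2O3 (M=101.961): mol = 0.22783; Al = 0.45566, O = 0.68349.
SiO2 (M=60.083): mol = 0.68056; Si = 0.68056, O = 1.36112.
ΣO = 2.72506; factor = 12/ΣO = 4.40357.
Al apfu = 0.45566 × 4.40357 = 2.007.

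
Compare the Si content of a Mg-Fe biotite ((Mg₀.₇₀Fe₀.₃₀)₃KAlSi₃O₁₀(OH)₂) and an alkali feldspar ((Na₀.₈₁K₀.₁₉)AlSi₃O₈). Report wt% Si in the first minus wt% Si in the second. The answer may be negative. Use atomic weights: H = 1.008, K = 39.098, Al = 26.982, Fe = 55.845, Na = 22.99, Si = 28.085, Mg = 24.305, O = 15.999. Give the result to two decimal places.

-12.85 percentage points

Si in (Mg₀.₇₀Fe₀.₃₀)₃KAlSi₃O₁₀(OH)₂: molar mass 445.640 g/mol; 3×28.085 = 84.255 g → 18.91 wt%.
Si in (Na₀.₈₁K₀.₁₉)AlSi₃O₈: molar mass 265.280 g/mol; 3×28.085 = 84.255 g → 31.76 wt%.
Difference = 18.91 − 31.76 = -12.85 percentage points.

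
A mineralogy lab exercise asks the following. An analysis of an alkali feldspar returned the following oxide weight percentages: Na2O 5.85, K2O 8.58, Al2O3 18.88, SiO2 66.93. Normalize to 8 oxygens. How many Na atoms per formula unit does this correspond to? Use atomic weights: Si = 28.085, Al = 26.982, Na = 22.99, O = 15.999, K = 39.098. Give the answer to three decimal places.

0.509 Na apfu

Na2O (M=61.979): mol = 0.09439; Na = 0.18878, O = 0.09439.
K2O (M=94.195): mol = 0.09109; K = 0.18218, O = 0.09109.
Al2O3 (M=101.961): mol = 0.18517; Al = 0.37034, O = 0.55551.
SiO2 (M=60.083): mol = 1.11396; Si = 1.11396, O = 2.22792.
ΣO = 2.96891; factor = 8/ΣO = 2.69459.
Na apfu = 0.18878 × 2.69459 = 0.509.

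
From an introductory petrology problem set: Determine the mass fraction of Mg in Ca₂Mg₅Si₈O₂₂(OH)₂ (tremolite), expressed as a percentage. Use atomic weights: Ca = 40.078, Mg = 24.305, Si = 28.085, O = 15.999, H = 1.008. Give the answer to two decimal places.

Formula mass = 2×40.078 + 5×24.305 + 8×28.085 + 24×15.999 + 2×1.008 = 812.353 g/mol, of which 121.525 g is Mg.
So Mg makes up 121.525/812.353 = 0.1496 of the mass, i.e. 14.96%.

14.96 mass %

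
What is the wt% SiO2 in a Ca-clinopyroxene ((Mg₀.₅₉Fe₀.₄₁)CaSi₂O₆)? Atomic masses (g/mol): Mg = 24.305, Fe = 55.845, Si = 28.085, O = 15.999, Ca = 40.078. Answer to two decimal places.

M((Mg₀.₅₉Fe₀.₄₁)CaSi₂O₆) = 229.478 g/mol; M(SiO2) = 60.083 g/mol.
Moles SiO2 per formula unit = 2 Si ÷ 1 = 2.0000.
SiO2 fraction = (2.0000 × 60.083) / 229.478 = 120.166/229.478 = 0.5236.

52.36 wt%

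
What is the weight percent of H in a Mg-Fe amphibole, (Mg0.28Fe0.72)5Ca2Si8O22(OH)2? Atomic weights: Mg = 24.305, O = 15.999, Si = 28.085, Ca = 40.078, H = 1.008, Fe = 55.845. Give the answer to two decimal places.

Formula mass = 1.40×24.305 + 3.60×55.845 + 2×40.078 + 8×28.085 + 24×15.999 + 2×1.008 = 925.897 g/mol, of which 2.016 g is H.
So H makes up 2.016/925.897 = 0.0022 of the mass, i.e. 0.22%.

0.22 weight percent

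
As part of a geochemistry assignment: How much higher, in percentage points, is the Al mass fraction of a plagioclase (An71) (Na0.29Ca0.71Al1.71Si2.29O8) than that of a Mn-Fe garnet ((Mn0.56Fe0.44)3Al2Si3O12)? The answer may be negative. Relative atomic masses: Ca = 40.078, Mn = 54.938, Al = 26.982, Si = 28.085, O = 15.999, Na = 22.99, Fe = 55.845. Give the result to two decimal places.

5.99 percentage points

Al in Na0.29Ca0.71Al1.71Si2.29O8: molar mass 273.568 g/mol; 1.71×26.982 = 46.139 g → 16.87 wt%.
Al in (Mn0.56Fe0.44)3Al2Si3O12: molar mass 496.218 g/mol; 2×26.982 = 53.964 g → 10.88 wt%.
Difference = 16.87 − 10.88 = 5.99 percentage points.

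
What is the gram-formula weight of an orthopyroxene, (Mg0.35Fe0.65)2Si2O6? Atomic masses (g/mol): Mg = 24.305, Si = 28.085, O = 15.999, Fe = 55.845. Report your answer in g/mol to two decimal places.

The formula mass is the sum 0.70·24.305 + 1.30·55.845 + 2·28.085 + 6·15.999.

241.78 g/mol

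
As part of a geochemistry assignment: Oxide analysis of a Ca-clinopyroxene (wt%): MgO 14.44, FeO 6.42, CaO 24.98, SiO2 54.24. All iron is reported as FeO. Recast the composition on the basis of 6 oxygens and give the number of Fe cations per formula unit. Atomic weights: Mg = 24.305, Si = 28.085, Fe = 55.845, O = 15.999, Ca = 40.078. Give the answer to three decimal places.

0.199 Fe apfu

MgO (M=40.304): mol = 0.35828; Mg = 0.35828, O = 0.35828.
FeO (M=71.844): mol = 0.08936; Fe = 0.08936, O = 0.08936.
CaO (M=56.077): mol = 0.44546; Ca = 0.44546, O = 0.44546.
SiO2 (M=60.083): mol = 0.90275; Si = 0.90275, O = 1.80550.
ΣO = 2.69860; factor = 6/ΣO = 2.22338.
Fe apfu = 0.08936 × 2.22338 = 0.199.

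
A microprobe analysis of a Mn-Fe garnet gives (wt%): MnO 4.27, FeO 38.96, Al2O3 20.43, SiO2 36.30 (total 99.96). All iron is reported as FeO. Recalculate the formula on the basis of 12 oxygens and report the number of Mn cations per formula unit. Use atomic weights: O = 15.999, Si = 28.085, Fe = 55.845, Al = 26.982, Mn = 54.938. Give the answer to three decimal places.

0.299 Mn apfu

4.27 wt% MnO ÷ 70.937 g/mol = 0.06019 mol, giving 0.06019 Mn and 0.06019 O.
38.96 wt% FeO ÷ 71.844 g/mol = 0.54229 mol, giving 0.54229 Fe and 0.54229 O.
20.43 wt% Al2O3 ÷ 101.961 g/mol = 0.20037 mol, giving 0.40074 Al and 0.60111 O.
36.30 wt% SiO2 ÷ 60.083 g/mol = 0.60416 mol, giving 0.60416 Si and 1.20832 O.
Oxygen sums to 2.41191; scaling by 12/2.41191 = 4.97531 puts the formula on 12 O.
Mn: 0.06019 × 4.97531 = 0.299 atoms per formula unit.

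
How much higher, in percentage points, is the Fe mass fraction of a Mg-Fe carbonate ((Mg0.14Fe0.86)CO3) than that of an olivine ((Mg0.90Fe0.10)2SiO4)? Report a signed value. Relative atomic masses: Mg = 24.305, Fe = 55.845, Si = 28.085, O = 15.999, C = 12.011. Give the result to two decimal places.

35.50 percentage points

Fe in (Mg0.14Fe0.86)CO3: molar mass 111.437 g/mol; 0.86×55.845 = 48.027 g → 43.10 wt%.
Fe in (Mg0.90Fe0.10)2SiO4: molar mass 146.999 g/mol; 0.20×55.845 = 11.169 g → 7.60 wt%.
Difference = 43.10 − 7.60 = 35.50 percentage points.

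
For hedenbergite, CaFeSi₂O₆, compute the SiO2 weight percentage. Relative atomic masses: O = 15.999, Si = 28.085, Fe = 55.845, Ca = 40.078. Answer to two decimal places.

48.44 wt%

Molar mass of CaFeSi₂O₆ = 1*40.078 + 1*55.845 + 2*28.085 + 6*15.999 = 248.087 g/mol.
Each formula unit contains 2 Si, equivalent to 2/1 = 2.0000 mol SiO2.
M(SiO2) = 1×28.085 + 2×15.999 = 60.083 g/mol.
Mass of SiO2 per formula unit = 2.0000 × 60.083 = 120.166 g.
SiO2 wt% = 120.166 / 248.087 × 100 = 48.44%.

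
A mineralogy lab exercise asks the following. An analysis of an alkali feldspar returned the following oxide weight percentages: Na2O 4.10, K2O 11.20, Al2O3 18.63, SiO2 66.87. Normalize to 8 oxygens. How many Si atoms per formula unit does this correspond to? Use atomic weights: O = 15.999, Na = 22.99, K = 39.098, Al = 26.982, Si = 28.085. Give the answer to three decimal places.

Na2O (M=61.979): mol = 0.06615; Na = 0.13230, O = 0.06615.
K2O (M=94.195): mol = 0.11890; K = 0.23780, O = 0.11890.
Al2O3 (M=101.961): mol = 0.18272; Al = 0.36544, O = 0.54816.
SiO2 (M=60.083): mol = 1.11296; Si = 1.11296, O = 2.22592.
ΣO = 2.95913; factor = 8/ΣO = 2.70350.
Si apfu = 1.11296 × 2.70350 = 3.009.

3.009 Si apfu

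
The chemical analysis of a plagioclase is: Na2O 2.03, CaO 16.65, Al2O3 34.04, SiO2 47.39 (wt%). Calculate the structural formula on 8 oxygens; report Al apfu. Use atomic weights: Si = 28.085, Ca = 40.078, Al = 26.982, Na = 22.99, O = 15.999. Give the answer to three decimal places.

Na2O (M=61.979): mol = 0.03275; Na = 0.06550, O = 0.03275.
CaO (M=56.077): mol = 0.29691; Ca = 0.29691, O = 0.29691.
Al2O3 (M=101.961): mol = 0.33385; Al = 0.66770, O = 1.00155.
SiO2 (M=60.083): mol = 0.78874; Si = 0.78874, O = 1.57748.
ΣO = 2.90869; factor = 8/ΣO = 2.75038.
Al apfu = 0.66770 × 2.75038 = 1.836.

1.836 Al apfu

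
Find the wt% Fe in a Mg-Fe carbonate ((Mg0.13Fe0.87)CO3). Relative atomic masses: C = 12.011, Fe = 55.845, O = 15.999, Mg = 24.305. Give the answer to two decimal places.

43.48 weight percent

Molar mass of (Mg0.13Fe0.87)CO3: 0.13×24.305 + 0.87×55.845 + 1×12.011 + 3×15.999 = 111.753 g/mol.
Mass of Fe per formula unit: 0.87 × 55.845 = 48.585 g.
Weight fraction Fe = 48.585 / 111.753 = 0.4348.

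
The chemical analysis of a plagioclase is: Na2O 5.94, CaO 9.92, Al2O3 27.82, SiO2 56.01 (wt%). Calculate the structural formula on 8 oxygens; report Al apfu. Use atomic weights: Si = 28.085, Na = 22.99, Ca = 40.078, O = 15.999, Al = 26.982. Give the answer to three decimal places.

1.477 Al apfu

5.94 wt% Na2O ÷ 61.979 g/mol = 0.09584 mol, giving 0.19168 Na and 0.09584 O.
9.92 wt% CaO ÷ 56.077 g/mol = 0.17690 mol, giving 0.17690 Ca and 0.17690 O.
27.82 wt% Al2O3 ÷ 101.961 g/mol = 0.27285 mol, giving 0.54570 Al and 0.81855 O.
56.01 wt% SiO2 ÷ 60.083 g/mol = 0.93221 mol, giving 0.93221 Si and 1.86442 O.
Oxygen sums to 2.95571; scaling by 8/2.95571 = 2.70663 puts the formula on 8 O.
Al: 0.54570 × 2.70663 = 1.477 atoms per formula unit.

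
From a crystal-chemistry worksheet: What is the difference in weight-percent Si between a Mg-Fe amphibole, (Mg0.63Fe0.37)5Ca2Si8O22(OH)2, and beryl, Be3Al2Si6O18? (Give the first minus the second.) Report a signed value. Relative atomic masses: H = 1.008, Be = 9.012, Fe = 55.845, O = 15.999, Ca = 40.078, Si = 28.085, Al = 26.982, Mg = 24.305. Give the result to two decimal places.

-5.55 percentage points

M((Mg0.63Fe0.37)5Ca2Si8O22(OH)2) = 870.702 g/mol, so wt% Si = 224.680/870.702 × 100 = 25.80%.
M(Be3Al2Si6O18) = 537.492 g/mol, so wt% Si = 168.510/537.492 × 100 = 31.35%.
25.80 − 31.35 = -5.55 pp.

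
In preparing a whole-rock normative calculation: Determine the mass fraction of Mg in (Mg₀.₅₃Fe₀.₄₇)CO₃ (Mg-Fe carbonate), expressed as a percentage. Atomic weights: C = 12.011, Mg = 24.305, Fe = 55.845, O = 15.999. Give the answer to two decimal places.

M((Mg₀.₅₃Fe₀.₄₇)CO₃) = 99.137 g/mol.
Mg contributes 0.53 × 24.305 = 12.882 g per mole.
12.882/99.137 = 0.1299 → 12.99%.

12.99 weight percent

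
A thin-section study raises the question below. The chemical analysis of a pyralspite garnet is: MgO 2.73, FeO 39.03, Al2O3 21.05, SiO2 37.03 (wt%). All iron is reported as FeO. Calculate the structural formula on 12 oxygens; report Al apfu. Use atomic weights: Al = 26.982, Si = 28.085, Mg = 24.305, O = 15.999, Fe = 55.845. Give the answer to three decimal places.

2.012 Al apfu

2.73 wt% MgO ÷ 40.304 g/mol = 0.06774 mol, giving 0.06774 Mg and 0.06774 O.
39.03 wt% FeO ÷ 71.844 g/mol = 0.54326 mol, giving 0.54326 Fe and 0.54326 O.
21.05 wt% Al2O3 ÷ 101.961 g/mol = 0.20645 mol, giving 0.41290 Al and 0.61935 O.
37.03 wt% SiO2 ÷ 60.083 g/mol = 0.61631 mol, giving 0.61631 Si and 1.23262 O.
Oxygen sums to 2.46297; scaling by 12/2.46297 = 4.87217 puts the formula on 12 O.
Al: 0.41290 × 4.87217 = 2.012 atoms per formula unit.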